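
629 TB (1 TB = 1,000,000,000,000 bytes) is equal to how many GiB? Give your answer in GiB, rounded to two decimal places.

585,801.90 GiB

629 TB = 629 × 10^12 bytes = 629,000,000,000,000 bytes
1 GiB = 1,073,741,824 bytes
629,000,000,000,000 / 1,073,741,824 = 585,801.90 GiB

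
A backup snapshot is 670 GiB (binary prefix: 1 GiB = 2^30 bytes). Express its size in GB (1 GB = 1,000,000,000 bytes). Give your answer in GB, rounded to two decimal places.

719.41 GB

670 GiB × 1,073,741,824 bytes/GiB = 719,407,022,080 bytes
1 GB = 1,000,000,000 bytes
719,407,022,080 / 1,000,000,000 = 719.41 GB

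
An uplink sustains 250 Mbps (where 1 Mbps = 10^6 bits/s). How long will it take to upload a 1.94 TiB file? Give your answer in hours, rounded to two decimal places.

1.94 TiB = 2,133,052,557,885.44 bytes = 17,064,420,463,083.52 bits
250 Mbps = 250,000,000 bits/s
time = 17,064,420,463,083.52 / 250,000,000 = 68,257.6819 s
68,257.6819 s / 3600 = 18.96 hours

18.96 hours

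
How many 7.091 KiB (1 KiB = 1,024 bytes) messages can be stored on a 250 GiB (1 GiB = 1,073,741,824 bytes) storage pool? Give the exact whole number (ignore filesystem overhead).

36,968,551

Capacity: 250 GiB = 268,435,456,000 bytes
Per item: 7.091 KiB = 7,261.184 bytes
⌊268,435,456,000 / 7,261.184⌋ = 36,968,551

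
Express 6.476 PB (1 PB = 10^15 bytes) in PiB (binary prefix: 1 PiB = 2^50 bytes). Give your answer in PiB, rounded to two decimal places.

5.75 PiB

6.476 PB = 6.476 × 10^15 bytes = 6,476,000,000,000,000 bytes
1 PiB = 1,125,899,906,842,624 bytes
6,476,000,000,000,000 / 1,125,899,906,842,624 = 5.75 PiB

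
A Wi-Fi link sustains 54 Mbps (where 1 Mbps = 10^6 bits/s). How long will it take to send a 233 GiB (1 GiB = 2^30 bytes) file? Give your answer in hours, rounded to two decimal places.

233 GiB = 250,181,844,992 bytes = 2,001,454,759,936 bits
54 Mbps = 54,000,000 bits/s
time = 2,001,454,759,936 / 54,000,000 = 37,063.9770 s
37,063.9770 s / 3600 = 10.30 hours

10.30 hours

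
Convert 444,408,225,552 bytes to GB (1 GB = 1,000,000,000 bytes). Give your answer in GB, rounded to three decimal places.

444,408,225,552 bytes given.
1 GB = 10^9 bytes = 1,000,000,000 bytes
444,408,225,552 / 1,000,000,000 = 444.408 GB

444.408 GB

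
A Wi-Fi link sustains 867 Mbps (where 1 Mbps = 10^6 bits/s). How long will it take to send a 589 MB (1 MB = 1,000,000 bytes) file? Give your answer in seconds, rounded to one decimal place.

5.4 seconds

589 MB = 589,000,000 bytes = 4,712,000,000 bits
867 Mbps = 867,000,000 bits/s
time = 4,712,000,000 / 867,000,000 = 5.4 s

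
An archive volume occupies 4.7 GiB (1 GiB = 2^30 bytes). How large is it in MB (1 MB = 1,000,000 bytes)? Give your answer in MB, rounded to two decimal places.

4.7 GiB = 4.7 × 2^30 bytes = 5,046,586,572.8 bytes
1 MB = 10^6 bytes = 1,000,000 bytes
5,046,586,572.8 / 1,000,000 = 5,046.59 MB

5,046.59 MB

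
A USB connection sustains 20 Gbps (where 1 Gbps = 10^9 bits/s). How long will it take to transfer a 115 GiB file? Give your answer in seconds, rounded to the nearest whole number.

49 seconds

115 GiB = 123,480,309,760 bytes = 987,842,478,080 bits
20 Gbps = 20,000,000,000 bits/s
time = 987,842,478,080 / 20,000,000,000 = 49 s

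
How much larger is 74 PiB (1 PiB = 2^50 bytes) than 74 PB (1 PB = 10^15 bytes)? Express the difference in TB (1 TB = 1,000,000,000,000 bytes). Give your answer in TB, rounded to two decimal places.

74 PiB = 74 × 1,125,899,906,842,624 = 83,316,593,106,354,176 bytes
74 PB = 74 × 1,000,000,000,000,000 = 74,000,000,000,000,000 bytes
difference = 9,316,593,106,354,176 bytes
9,316,593,106,354,176 / 1,000,000,000,000 = 9,316.59 TB

9,316.59 TB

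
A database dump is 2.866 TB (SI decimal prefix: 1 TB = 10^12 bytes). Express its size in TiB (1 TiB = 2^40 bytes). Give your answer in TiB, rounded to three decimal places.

2.607 TiB

2.866 TB × 1,000,000,000,000 bytes/TB = 2,866,000,000,000 bytes
1 TiB = 1,099,511,627,776 bytes
2,866,000,000,000 / 1,099,511,627,776 = 2.607 TiB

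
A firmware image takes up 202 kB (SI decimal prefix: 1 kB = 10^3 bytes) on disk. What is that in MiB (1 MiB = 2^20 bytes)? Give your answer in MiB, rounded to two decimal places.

0.19 MiB

202 kB × 1,000 bytes/kB = 202,000 bytes
1 MiB = 2^20 bytes = 1,048,576 bytes
202,000 / 1,048,576 = 0.19 MiB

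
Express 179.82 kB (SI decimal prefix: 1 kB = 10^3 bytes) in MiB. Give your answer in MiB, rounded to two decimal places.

0.17 MiB

179.82 kB = 179.82 × 10^3 bytes = 179,820 bytes
1 MiB = 1,048,576 bytes
179,820 / 1,048,576 = 0.17 MiB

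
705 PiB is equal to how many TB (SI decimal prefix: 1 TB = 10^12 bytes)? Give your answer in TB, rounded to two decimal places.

705 PiB = 705 × 2^50 bytes = 793,759,434,324,049,920 bytes
1 TB = 1,000,000,000,000 bytes
793,759,434,324,049,920 / 1,000,000,000,000 = 793,759.43 TB

793,759.43 TB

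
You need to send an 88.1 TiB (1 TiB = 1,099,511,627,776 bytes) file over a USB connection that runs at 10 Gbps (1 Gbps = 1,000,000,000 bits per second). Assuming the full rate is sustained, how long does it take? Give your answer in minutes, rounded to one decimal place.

88.1 TiB = 96,866,974,407,065.6 bytes = 774,935,795,256,524.8 bits
10 Gbps = 10,000,000,000 bits/s
time = 774,935,795,256,524.8 / 10,000,000,000 = 77,493.58 s
77,493.58 s / 60 = 1,291.6 minutes

1,291.6 minutes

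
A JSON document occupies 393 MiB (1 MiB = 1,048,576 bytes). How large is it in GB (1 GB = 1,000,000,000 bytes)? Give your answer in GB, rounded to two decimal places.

393 MiB = 393 × 2^20 bytes = 412,090,368 bytes
1 GB = 1,000,000,000 bytes
412,090,368 / 1,000,000,000 = 0.41 GB

0.41 GB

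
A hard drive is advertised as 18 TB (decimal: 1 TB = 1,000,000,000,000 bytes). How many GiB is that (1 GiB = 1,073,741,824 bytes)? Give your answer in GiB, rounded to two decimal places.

18 TB × 1,000,000,000,000 bytes/TB = 18,000,000,000,000 bytes
1 GiB = 2^30 bytes = 1,073,741,824 bytes
18,000,000,000,000 / 1,073,741,824 = 16,763.81 GiB

16,763.81 GiB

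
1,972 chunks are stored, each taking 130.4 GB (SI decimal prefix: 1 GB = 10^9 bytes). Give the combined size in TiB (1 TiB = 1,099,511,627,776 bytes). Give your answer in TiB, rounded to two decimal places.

Total = 1,972 × 130.4 GB = 257148.8 GB
= 257148.8 × 1,000,000,000 bytes = 257,148,800,000,000 bytes
1 TiB = 1,099,511,627,776 bytes
257,148,800,000,000 / 1,099,511,627,776 = 233.88 TiB

233.88 TiB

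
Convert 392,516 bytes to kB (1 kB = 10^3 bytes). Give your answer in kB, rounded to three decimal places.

392,516 bytes given.
1 kB = 10^3 bytes = 1,000 bytes
392,516 / 1,000 = 392.516 kB

392.516 kB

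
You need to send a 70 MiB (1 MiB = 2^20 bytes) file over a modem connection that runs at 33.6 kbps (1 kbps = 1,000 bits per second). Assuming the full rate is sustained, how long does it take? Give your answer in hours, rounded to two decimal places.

4.85 hours

70 MiB = 73,400,320 bytes = 587,202,560 bits
33.6 kbps = 33,600 bits/s
time = 587,202,560 / 33,600 = 17,476.2667 s
17,476.2667 s / 3600 = 4.85 hours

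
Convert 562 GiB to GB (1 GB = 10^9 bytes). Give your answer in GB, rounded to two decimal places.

562 GiB × 1,073,741,824 bytes/GiB = 603,442,905,088 bytes
1 GB = 1,000,000,000 bytes
603,442,905,088 / 1,000,000,000 = 603.44 GB

603.44 GB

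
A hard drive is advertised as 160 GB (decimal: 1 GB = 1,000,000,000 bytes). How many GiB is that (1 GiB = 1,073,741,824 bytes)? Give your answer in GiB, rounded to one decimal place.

149.0 GiB

160 GB × 1,000,000,000 bytes/GB = 160,000,000,000 bytes
1 GiB = 2^30 bytes = 1,073,741,824 bytes
160,000,000,000 / 1,073,741,824 = 149.0 GiB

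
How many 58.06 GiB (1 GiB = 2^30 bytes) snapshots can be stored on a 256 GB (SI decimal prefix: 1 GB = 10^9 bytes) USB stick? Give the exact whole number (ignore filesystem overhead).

Capacity: 256 GB = 256,000,000,000 bytes
Per item: 58.06 GiB = 62,341,450,301.44 bytes
⌊256,000,000,000 / 62,341,450,301.44⌋ = 4

4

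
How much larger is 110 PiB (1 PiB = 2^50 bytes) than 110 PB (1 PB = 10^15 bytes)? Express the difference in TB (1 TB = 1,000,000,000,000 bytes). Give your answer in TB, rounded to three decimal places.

13,848.990 TB

110 PiB = 110 × 1,125,899,906,842,624 = 123,848,989,752,688,640 bytes
110 PB = 110 × 1,000,000,000,000,000 = 110,000,000,000,000,000 bytes
difference = 13,848,989,752,688,640 bytes
13,848,989,752,688,640 / 1,000,000,000,000 = 13,848.990 TB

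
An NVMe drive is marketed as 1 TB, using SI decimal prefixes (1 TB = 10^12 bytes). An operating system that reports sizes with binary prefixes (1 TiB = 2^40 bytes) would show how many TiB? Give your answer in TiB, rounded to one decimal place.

1 TB × 1,000,000,000,000 bytes/TB = 1,000,000,000,000 bytes
1 TiB = 2^40 bytes = 1,099,511,627,776 bytes
1,000,000,000,000 / 1,099,511,627,776 = 0.9 TiB

0.9 TiB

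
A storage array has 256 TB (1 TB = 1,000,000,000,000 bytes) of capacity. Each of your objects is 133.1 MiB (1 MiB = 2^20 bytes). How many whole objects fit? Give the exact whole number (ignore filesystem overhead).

Capacity: 256 TB = 256,000,000,000,000 bytes
Per item: 133.1 MiB = 139,565,465.6 bytes
⌊256,000,000,000,000 / 139,565,465.6⌋ = 1,834,264

1,834,264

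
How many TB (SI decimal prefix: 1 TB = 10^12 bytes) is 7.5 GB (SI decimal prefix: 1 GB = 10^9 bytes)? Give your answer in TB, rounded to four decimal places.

0.0075 TB

7.5 GB × 1,000,000,000 bytes/GB = 7,500,000,000 bytes
1 TB = 10^12 bytes = 1,000,000,000,000 bytes
7,500,000,000 / 1,000,000,000,000 = 0.0075 TB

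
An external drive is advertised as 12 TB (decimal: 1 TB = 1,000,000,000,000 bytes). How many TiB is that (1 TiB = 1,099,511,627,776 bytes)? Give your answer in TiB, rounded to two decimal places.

12 TB = 12 × 10^12 bytes = 12,000,000,000,000 bytes
1 TiB = 2^40 bytes = 1,099,511,627,776 bytes
12,000,000,000,000 / 1,099,511,627,776 = 10.91 TiB

10.91 TiB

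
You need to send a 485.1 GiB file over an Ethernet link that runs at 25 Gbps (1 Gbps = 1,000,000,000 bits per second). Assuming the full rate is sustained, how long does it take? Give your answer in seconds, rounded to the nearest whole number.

167 seconds

485.1 GiB = 520,872,158,822.4 bytes = 4,166,977,270,579.2 bits
25 Gbps = 25,000,000,000 bits/s
time = 4,166,977,270,579.2 / 25,000,000,000 = 167 s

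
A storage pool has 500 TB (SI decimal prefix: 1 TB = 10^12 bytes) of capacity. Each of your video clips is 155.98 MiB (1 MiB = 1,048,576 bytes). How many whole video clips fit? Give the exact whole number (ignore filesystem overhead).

3,057,040

Capacity: 500 TB = 500,000,000,000,000 bytes
Per item: 155.98 MiB = 163,556,884.48 bytes
⌊500,000,000,000,000 / 163,556,884.48⌋ = 3,057,040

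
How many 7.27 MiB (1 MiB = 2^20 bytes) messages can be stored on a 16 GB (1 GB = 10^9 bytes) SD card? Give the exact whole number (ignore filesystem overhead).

2,098

Capacity: 16 GB = 16,000,000,000 bytes
Per item: 7.27 MiB = 7,623,147.52 bytes
⌊16,000,000,000 / 7,623,147.52⌋ = 2,098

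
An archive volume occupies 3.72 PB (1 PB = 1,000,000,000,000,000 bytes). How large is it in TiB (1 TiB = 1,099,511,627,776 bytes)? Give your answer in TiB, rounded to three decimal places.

3,383.320 TiB

3.72 PB × 1,000,000,000,000,000 bytes/PB = 3,720,000,000,000,000 bytes
1 TiB = 1,099,511,627,776 bytes
3,720,000,000,000,000 / 1,099,511,627,776 = 3,383.320 TiB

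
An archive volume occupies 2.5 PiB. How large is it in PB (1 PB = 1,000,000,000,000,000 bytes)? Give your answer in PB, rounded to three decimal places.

2.815 PB

2.5 PiB = 2.5 × 2^50 bytes = 2,814,749,767,106,560 bytes
1 PB = 1,000,000,000,000,000 bytes
2,814,749,767,106,560 / 1,000,000,000,000,000 = 2.815 PB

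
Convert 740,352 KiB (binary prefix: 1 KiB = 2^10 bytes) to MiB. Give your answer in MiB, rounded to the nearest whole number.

723 MiB

740,352 KiB = 740,352 × 2^10 bytes = 758,120,448 bytes
1 MiB = 1,048,576 bytes
758,120,448 / 1,048,576 = 723 MiB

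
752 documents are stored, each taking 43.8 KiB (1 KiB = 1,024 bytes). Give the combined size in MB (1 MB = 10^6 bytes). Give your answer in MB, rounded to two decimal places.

Total = 752 × 43.8 KiB = 32937.6 KiB
= 32937.6 × 1,024 bytes = 33,728,102.4 bytes
1 MB = 1,000,000 bytes
33,728,102.4 / 1,000,000 = 33.73 MB

33.73 MB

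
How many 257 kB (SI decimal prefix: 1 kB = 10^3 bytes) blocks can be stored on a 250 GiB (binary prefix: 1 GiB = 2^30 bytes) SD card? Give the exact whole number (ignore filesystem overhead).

1,044,495

Capacity: 250 GiB = 268,435,456,000 bytes
Per item: 257 kB = 257,000 bytes
⌊268,435,456,000 / 257,000⌋ = 1,044,495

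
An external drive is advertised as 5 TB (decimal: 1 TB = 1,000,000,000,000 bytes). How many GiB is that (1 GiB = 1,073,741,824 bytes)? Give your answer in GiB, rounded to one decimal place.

5 TB × 1,000,000,000,000 bytes/TB = 5,000,000,000,000 bytes
1 GiB = 2^30 bytes = 1,073,741,824 bytes
5,000,000,000,000 / 1,073,741,824 = 4,656.6 GiB

4,656.6 GiB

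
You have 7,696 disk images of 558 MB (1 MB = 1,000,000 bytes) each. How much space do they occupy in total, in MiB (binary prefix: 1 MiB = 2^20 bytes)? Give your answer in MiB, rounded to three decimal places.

Total = 7,696 × 558 MB = 4,294,368 MB
= 4,294,368 × 1,000,000 bytes = 4,294,368,000,000 bytes
1 MiB = 1,048,576 bytes
4,294,368,000,000 / 1,048,576 = 4,095,428.467 MiB

4,095,428.467 MiB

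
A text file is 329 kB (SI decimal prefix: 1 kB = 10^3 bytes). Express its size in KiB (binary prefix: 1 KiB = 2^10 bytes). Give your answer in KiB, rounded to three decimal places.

321.289 KiB

329 kB = 329 × 10^3 bytes = 329,000 bytes
1 KiB = 1,024 bytes
329,000 / 1,024 = 321.289 KiB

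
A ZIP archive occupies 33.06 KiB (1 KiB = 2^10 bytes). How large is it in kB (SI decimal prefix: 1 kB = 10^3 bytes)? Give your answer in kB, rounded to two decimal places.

33.06 KiB = 33.06 × 2^10 bytes = 33,853.44 bytes
1 kB = 10^3 bytes = 1,000 bytes
33,853.44 / 1,000 = 33.85 kB

33.85 kB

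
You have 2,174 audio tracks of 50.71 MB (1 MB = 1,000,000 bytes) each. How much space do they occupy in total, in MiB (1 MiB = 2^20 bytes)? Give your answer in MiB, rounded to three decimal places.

Total = 2,174 × 50.71 MB = 110243.54 MB
= 110243.54 × 1,000,000 bytes = 110,243,540,000 bytes
1 MiB = 1,048,576 bytes
110,243,540,000 / 1,048,576 = 105,136.433 MiB

105,136.433 MiB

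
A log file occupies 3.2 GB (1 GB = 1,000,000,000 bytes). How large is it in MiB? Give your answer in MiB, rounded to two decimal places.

3.2 GB = 3.2 × 10^9 bytes = 3,200,000,000 bytes
1 MiB = 1,048,576 bytes
3,200,000,000 / 1,048,576 = 3,051.76 MiB

3,051.76 MiB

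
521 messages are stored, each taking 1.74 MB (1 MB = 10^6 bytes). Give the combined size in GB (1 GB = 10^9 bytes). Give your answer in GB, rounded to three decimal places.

Total = 521 × 1.74 MB = 906.54 MB
= 906.54 × 1,000,000 bytes = 906,540,000 bytes
1 GB = 1,000,000,000 bytes
906,540,000 / 1,000,000,000 = 0.907 GB

0.907 GB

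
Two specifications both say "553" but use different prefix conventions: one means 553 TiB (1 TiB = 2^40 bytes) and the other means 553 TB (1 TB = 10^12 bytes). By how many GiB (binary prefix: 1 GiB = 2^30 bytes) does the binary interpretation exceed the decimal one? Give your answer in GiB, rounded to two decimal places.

51,250.62 GiB

553 TiB = 553 × 1,099,511,627,776 = 608,029,930,160,128 bytes
553 TB = 553 × 1,000,000,000,000 = 553,000,000,000,000 bytes
difference = 55,029,930,160,128 bytes
55,029,930,160,128 / 1,073,741,824 = 51,250.62 GiB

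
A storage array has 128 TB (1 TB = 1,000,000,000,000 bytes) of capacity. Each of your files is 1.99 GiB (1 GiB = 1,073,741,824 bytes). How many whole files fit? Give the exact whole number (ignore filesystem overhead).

Capacity: 128 TB = 128,000,000,000,000 bytes
Per item: 1.99 GiB = 2,136,746,229.76 bytes
⌊128,000,000,000,000 / 2,136,746,229.76⌋ = 59,904

59,904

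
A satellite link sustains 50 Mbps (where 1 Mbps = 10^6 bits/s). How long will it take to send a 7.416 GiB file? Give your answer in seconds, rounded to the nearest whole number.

1,274 seconds

7.416 GiB = 7,962,869,366.784 bytes = 63,702,954,934.272 bits
50 Mbps = 50,000,000 bits/s
time = 63,702,954,934.272 / 50,000,000 = 1,274 s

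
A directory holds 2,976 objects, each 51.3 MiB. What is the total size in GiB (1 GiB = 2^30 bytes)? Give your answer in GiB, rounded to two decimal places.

149.09 GiB

Total = 2,976 × 51.3 MiB = 152668.8 MiB
= 152668.8 × 1,048,576 bytes = 160,084,839,628.8 bytes
1 GiB = 1,073,741,824 bytes
160,084,839,628.8 / 1,073,741,824 = 149.09 GiB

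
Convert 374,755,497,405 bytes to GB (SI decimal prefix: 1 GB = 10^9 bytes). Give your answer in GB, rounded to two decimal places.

374,755,497,405 bytes given.
1 GB = 10^9 bytes = 1,000,000,000 bytes
374,755,497,405 / 1,000,000,000 = 374.76 GB

374.76 GB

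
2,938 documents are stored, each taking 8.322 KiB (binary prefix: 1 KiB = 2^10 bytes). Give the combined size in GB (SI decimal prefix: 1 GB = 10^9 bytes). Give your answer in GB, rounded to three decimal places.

0.025 GB

Total = 2,938 × 8.322 KiB = 24450.036 KiB
= 24450.036 × 1,024 bytes = 25,036,836.864 bytes
1 GB = 1,000,000,000 bytes
25,036,836.864 / 1,000,000,000 = 0.025 GB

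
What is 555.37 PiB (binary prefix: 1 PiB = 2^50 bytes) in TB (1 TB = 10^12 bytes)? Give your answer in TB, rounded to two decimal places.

625,291.03 TB

555.37 PiB × 1,125,899,906,842,624 bytes/PiB = 625,291,031,263,188,090.88 bytes
1 TB = 1,000,000,000,000 bytes
625,291,031,263,188,090.88 / 1,000,000,000,000 = 625,291.03 TB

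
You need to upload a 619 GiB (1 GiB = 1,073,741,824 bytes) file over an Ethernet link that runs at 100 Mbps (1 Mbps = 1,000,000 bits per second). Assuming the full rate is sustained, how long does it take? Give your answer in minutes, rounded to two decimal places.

619 GiB = 664,646,189,056 bytes = 5,317,169,512,448 bits
100 Mbps = 100,000,000 bits/s
time = 5,317,169,512,448 / 100,000,000 = 53,171.695 s
53,171.695 s / 60 = 886.19 minutes

886.19 minutes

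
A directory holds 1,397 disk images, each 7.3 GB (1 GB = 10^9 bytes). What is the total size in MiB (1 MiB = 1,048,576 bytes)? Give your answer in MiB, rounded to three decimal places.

9,725,666.046 MiB

Total = 1,397 × 7.3 GB = 10198.1 GB
= 10198.1 × 1,000,000,000 bytes = 10,198,100,000,000 bytes
1 MiB = 1,048,576 bytes
10,198,100,000,000 / 1,048,576 = 9,725,666.046 MiB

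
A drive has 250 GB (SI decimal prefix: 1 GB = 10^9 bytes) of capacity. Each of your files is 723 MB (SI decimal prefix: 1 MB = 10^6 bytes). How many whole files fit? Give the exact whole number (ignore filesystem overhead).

345

Capacity: 250 GB = 250,000,000,000 bytes
Per item: 723 MB = 723,000,000 bytes
⌊250,000,000,000 / 723,000,000⌋ = 345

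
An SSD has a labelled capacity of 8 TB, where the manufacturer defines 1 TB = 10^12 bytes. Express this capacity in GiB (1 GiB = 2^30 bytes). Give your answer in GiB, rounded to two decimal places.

8 TB = 8 × 10^12 bytes = 8,000,000,000,000 bytes
1 GiB = 2^30 bytes = 1,073,741,824 bytes
8,000,000,000,000 / 1,073,741,824 = 7,450.58 GiB

7,450.58 GiB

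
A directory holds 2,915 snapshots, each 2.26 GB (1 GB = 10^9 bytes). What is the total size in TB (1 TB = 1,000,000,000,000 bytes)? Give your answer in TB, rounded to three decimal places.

6.588 TB

Total = 2,915 × 2.26 GB = 6587.9 GB
= 6587.9 × 1,000,000,000 bytes = 6,587,900,000,000 bytes
1 TB = 1,000,000,000,000 bytes
6,587,900,000,000 / 1,000,000,000,000 = 6.588 TB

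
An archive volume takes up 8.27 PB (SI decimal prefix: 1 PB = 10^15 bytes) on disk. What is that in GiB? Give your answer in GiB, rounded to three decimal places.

8.27 PB × 1,000,000,000,000,000 bytes/PB = 8,270,000,000,000,000 bytes
1 GiB = 2^30 bytes = 1,073,741,824 bytes
8,270,000,000,000,000 / 1,073,741,824 = 7,702,037.692 GiB

7,702,037.692 GiB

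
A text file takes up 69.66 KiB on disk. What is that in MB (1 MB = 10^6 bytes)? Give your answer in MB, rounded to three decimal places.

69.66 KiB × 1,024 bytes/KiB = 71,331.84 bytes
1 MB = 10^6 bytes = 1,000,000 bytes
71,331.84 / 1,000,000 = 0.071 MB

0.071 MB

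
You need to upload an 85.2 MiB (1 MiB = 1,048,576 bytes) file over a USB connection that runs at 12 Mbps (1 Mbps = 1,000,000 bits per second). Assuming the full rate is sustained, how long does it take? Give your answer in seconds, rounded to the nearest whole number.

85.2 MiB = 89,338,675.2 bytes = 714,709,401.6 bits
12 Mbps = 12,000,000 bits/s
time = 714,709,401.6 / 12,000,000 = 60 s

60 seconds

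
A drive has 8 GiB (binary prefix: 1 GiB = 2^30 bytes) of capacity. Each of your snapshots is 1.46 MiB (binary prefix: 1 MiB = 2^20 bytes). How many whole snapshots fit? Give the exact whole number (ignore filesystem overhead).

5,610

Capacity: 8 GiB = 8,589,934,592 bytes
Per item: 1.46 MiB = 1,530,920.96 bytes
⌊8,589,934,592 / 1,530,920.96⌋ = 5,610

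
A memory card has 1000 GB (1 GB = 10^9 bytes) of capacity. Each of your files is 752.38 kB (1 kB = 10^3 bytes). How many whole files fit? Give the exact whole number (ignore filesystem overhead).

Capacity: 1000 GB = 1,000,000,000,000 bytes
Per item: 752.38 kB = 752,380 bytes
⌊1,000,000,000,000 / 752,380⌋ = 1,329,115

1,329,115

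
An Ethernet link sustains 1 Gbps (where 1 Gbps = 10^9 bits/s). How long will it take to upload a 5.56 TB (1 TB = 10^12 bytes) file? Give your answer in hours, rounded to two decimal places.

12.36 hours

5.56 TB = 5,560,000,000,000 bytes = 44,480,000,000,000 bits
1 Gbps = 1,000,000,000 bits/s
time = 44,480,000,000,000 / 1,000,000,000 = 44,480.0000 s
44,480.0000 s / 3600 = 12.36 hours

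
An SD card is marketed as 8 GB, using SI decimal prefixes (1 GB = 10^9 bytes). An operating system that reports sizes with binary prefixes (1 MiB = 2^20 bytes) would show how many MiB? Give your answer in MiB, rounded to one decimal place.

7,629.4 MiB

8 GB = 8 × 10^9 bytes = 8,000,000,000 bytes
1 MiB = 2^20 bytes = 1,048,576 bytes
8,000,000,000 / 1,048,576 = 7,629.4 MiB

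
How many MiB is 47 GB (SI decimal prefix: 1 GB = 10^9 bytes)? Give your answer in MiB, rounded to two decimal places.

47 GB = 47 × 10^9 bytes = 47,000,000,000 bytes
1 MiB = 1,048,576 bytes
47,000,000,000 / 1,048,576 = 44,822.69 MiB

44,822.69 MiB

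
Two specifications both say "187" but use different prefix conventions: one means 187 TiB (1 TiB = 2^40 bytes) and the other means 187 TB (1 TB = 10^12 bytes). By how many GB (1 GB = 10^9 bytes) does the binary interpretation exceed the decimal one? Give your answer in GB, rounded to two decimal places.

18,608.67 GB

187 TiB = 187 × 1,099,511,627,776 = 205,608,674,394,112 bytes
187 TB = 187 × 1,000,000,000,000 = 187,000,000,000,000 bytes
difference = 18,608,674,394,112 bytes
18,608,674,394,112 / 1,000,000,000 = 18,608.67 GB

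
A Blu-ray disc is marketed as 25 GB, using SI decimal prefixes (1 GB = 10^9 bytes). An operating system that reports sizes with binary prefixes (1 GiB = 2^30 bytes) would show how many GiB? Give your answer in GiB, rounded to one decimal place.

23.3 GiB

25 GB × 1,000,000,000 bytes/GB = 25,000,000,000 bytes
1 GiB = 1,073,741,824 bytes
25,000,000,000 / 1,073,741,824 = 23.3 GiB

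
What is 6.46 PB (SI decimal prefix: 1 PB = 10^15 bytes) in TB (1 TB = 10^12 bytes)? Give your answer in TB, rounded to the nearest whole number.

6.46 PB × 1,000,000,000,000,000 bytes/PB = 6,460,000,000,000,000 bytes
1 TB = 1,000,000,000,000 bytes
6,460,000,000,000,000 / 1,000,000,000,000 = 6,460 TB

6,460 TB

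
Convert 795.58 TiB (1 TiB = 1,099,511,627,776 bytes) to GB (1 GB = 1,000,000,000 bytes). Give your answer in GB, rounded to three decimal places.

795.58 TiB = 795.58 × 2^40 bytes = 874,749,460,826,030.08 bytes
1 GB = 1,000,000,000 bytes
874,749,460,826,030.08 / 1,000,000,000 = 874,749.461 GB

874,749.461 GB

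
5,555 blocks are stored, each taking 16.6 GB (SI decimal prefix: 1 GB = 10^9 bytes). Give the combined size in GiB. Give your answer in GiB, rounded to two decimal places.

85,880.05 GiB

Total = 5,555 × 16.6 GB = 92,213 GB
= 92,213 × 1,000,000,000 bytes = 92,213,000,000,000 bytes
1 GiB = 1,073,741,824 bytes
92,213,000,000,000 / 1,073,741,824 = 85,880.05 GiB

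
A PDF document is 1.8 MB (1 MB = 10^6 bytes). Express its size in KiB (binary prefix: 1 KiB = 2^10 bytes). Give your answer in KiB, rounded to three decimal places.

1.8 MB = 1.8 × 10^6 bytes = 1,800,000 bytes
1 KiB = 2^10 bytes = 1,024 bytes
1,800,000 / 1,024 = 1,757.813 KiB

1,757.813 KiB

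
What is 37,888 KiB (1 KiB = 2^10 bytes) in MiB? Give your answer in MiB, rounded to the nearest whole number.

37,888 KiB × 1,024 bytes/KiB = 38,797,312 bytes
1 MiB = 2^20 bytes = 1,048,576 bytes
38,797,312 / 1,048,576 = 37 MiB

37 MiB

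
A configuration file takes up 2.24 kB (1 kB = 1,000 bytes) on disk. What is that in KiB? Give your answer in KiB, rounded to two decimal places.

2.24 kB × 1,000 bytes/kB = 2,240 bytes
1 KiB = 2^10 bytes = 1,024 bytes
2,240 / 1,024 = 2.19 KiB

2.19 KiB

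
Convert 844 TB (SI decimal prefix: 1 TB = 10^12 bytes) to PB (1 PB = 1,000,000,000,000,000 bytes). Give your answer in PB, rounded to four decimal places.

0.8440 PB

844 TB = 844 × 10^12 bytes = 844,000,000,000,000 bytes
1 PB = 1,000,000,000,000,000 bytes
844,000,000,000,000 / 1,000,000,000,000,000 = 0.8440 PB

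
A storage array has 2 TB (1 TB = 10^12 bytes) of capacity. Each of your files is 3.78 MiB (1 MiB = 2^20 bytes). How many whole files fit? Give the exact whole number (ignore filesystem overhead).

Capacity: 2 TB = 2,000,000,000,000 bytes
Per item: 3.78 MiB = 3,963,617.28 bytes
⌊2,000,000,000,000 / 3,963,617.28⌋ = 504,589

504,589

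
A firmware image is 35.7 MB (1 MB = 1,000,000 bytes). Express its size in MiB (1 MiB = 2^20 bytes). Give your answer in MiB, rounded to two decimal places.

34.05 MiB

35.7 MB = 35.7 × 10^6 bytes = 35,700,000 bytes
1 MiB = 1,048,576 bytes
35,700,000 / 1,048,576 = 34.05 MiB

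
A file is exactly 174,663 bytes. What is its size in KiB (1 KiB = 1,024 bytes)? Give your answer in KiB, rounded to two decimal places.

170.57 KiB

174,663 bytes given.
1 KiB = 2^10 bytes = 1,024 bytes
174,663 / 1,024 = 170.57 KiB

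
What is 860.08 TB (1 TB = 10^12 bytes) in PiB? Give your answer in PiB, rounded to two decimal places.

0.76 PiB

860.08 TB = 860.08 × 10^12 bytes = 860,080,000,000,000 bytes
1 PiB = 2^50 bytes = 1,125,899,906,842,624 bytes
860,080,000,000,000 / 1,125,899,906,842,624 = 0.76 PiB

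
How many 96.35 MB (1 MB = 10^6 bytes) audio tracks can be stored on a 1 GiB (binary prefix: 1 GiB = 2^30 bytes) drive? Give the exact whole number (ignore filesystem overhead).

11

Capacity: 1 GiB = 1,073,741,824 bytes
Per item: 96.35 MB = 96,350,000 bytes
⌊1,073,741,824 / 96,350,000⌋ = 11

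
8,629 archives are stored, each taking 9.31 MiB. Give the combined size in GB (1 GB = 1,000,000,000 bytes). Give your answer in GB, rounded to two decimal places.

84.24 GB

Total = 8,629 × 9.31 MiB = 80335.99 MiB
= 80335.99 × 1,048,576 bytes = 84,238,391,050.24 bytes
1 GB = 1,000,000,000 bytes
84,238,391,050.24 / 1,000,000,000 = 84.24 GB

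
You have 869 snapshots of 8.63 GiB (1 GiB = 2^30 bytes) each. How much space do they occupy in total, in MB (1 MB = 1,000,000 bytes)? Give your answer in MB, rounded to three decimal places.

8,052,494.597 MB

Total = 869 × 8.63 GiB = 7499.47 GiB
= 7499.47 × 1,073,741,824 bytes = 8,052,494,596,833.28 bytes
1 MB = 1,000,000 bytes
8,052,494,596,833.28 / 1,000,000 = 8,052,494.597 MB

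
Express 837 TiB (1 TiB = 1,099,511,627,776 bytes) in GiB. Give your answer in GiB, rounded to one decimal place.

837 TiB = 837 × 2^40 bytes = 920,291,232,448,512 bytes
1 GiB = 2^30 bytes = 1,073,741,824 bytes
920,291,232,448,512 / 1,073,741,824 = 857,088.0 GiB

857,088.0 GiB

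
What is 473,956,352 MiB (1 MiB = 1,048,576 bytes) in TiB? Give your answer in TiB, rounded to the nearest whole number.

473,956,352 MiB × 1,048,576 bytes/MiB = 496,979,255,754,752 bytes
1 TiB = 2^40 bytes = 1,099,511,627,776 bytes
496,979,255,754,752 / 1,099,511,627,776 = 452 TiB

452 TiB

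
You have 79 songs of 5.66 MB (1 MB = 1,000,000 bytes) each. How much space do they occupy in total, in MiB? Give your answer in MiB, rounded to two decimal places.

Total = 79 × 5.66 MB = 447.14 MB
= 447.14 × 1,000,000 bytes = 447,140,000 bytes
1 MiB = 1,048,576 bytes
447,140,000 / 1,048,576 = 426.43 MiB

426.43 MiB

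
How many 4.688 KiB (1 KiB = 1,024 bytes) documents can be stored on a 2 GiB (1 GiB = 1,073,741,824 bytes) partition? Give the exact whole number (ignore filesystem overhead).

Capacity: 2 GiB = 2,147,483,648 bytes
Per item: 4.688 KiB = 4,800.512 bytes
⌊2,147,483,648 / 4,800.512⌋ = 447,344

447,344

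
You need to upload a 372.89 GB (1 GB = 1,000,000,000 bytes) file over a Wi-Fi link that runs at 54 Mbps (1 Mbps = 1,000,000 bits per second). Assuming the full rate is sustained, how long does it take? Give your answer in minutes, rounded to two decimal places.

920.72 minutes

372.89 GB = 372,890,000,000 bytes = 2,983,120,000,000 bits
54 Mbps = 54,000,000 bits/s
time = 2,983,120,000,000 / 54,000,000 = 55,242.963 s
55,242.963 s / 60 = 920.72 minutes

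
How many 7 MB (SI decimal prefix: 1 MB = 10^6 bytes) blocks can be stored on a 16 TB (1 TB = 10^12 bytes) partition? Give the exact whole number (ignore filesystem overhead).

Capacity: 16 TB = 16,000,000,000,000 bytes
Per item: 7 MB = 7,000,000 bytes
⌊16,000,000,000,000 / 7,000,000⌋ = 2,285,714

2,285,714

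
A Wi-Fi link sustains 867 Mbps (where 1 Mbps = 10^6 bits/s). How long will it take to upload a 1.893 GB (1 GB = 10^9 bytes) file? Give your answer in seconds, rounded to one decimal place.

17.5 seconds

1.893 GB = 1,893,000,000 bytes = 15,144,000,000 bits
867 Mbps = 867,000,000 bits/s
time = 15,144,000,000 / 867,000,000 = 17.5 s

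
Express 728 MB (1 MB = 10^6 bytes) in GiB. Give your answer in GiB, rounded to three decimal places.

728 MB = 728 × 10^6 bytes = 728,000,000 bytes
1 GiB = 2^30 bytes = 1,073,741,824 bytes
728,000,000 / 1,073,741,824 = 0.678 GiB

0.678 GiB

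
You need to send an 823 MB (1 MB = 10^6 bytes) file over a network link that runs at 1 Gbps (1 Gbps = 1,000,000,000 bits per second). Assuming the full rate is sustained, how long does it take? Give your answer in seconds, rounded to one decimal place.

6.6 seconds

823 MB = 823,000,000 bytes = 6,584,000,000 bits
1 Gbps = 1,000,000,000 bits/s
time = 6,584,000,000 / 1,000,000,000 = 6.6 s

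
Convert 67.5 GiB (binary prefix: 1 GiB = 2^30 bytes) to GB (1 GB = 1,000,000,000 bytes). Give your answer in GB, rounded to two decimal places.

67.5 GiB × 1,073,741,824 bytes/GiB = 72,477,573,120 bytes
1 GB = 1,000,000,000 bytes
72,477,573,120 / 1,000,000,000 = 72.48 GB

72.48 GB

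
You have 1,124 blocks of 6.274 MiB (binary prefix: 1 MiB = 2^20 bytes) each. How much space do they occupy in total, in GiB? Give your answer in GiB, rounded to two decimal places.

Total = 1,124 × 6.274 MiB = 7051.976 MiB
= 7051.976 × 1,048,576 bytes = 7,394,532,786.176 bytes
1 GiB = 1,073,741,824 bytes
7,394,532,786.176 / 1,073,741,824 = 6.89 GiB

6.89 GiB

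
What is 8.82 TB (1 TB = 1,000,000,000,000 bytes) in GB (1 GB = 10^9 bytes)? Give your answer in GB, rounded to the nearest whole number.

8.82 TB × 1,000,000,000,000 bytes/TB = 8,820,000,000,000 bytes
1 GB = 1,000,000,000 bytes
8,820,000,000,000 / 1,000,000,000 = 8,820 GB

8,820 GB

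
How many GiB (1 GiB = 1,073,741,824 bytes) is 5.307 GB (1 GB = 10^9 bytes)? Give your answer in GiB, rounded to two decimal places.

5.307 GB × 1,000,000,000 bytes/GB = 5,307,000,000 bytes
1 GiB = 1,073,741,824 bytes
5,307,000,000 / 1,073,741,824 = 4.94 GiB

4.94 GiB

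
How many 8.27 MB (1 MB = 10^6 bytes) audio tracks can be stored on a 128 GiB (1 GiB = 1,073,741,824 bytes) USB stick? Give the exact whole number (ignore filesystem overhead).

Capacity: 128 GiB = 137,438,953,472 bytes
Per item: 8.27 MB = 8,270,000 bytes
⌊137,438,953,472 / 8,270,000⌋ = 16,618

16,618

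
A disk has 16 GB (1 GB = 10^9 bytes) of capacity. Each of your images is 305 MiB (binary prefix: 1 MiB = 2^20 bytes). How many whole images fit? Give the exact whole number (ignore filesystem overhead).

50

Capacity: 16 GB = 16,000,000,000 bytes
Per item: 305 MiB = 319,815,680 bytes
⌊16,000,000,000 / 319,815,680⌋ = 50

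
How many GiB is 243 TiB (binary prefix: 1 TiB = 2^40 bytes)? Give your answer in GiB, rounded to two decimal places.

243 TiB = 243 × 2^40 bytes = 267,181,325,549,568 bytes
1 GiB = 1,073,741,824 bytes
267,181,325,549,568 / 1,073,741,824 = 248,832.00 GiB

248,832.00 GiB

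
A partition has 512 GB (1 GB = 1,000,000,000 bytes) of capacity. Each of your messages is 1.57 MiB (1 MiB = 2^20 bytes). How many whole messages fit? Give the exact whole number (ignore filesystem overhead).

311,007

Capacity: 512 GB = 512,000,000,000 bytes
Per item: 1.57 MiB = 1,646,264.32 bytes
⌊512,000,000,000 / 1,646,264.32⌋ = 311,007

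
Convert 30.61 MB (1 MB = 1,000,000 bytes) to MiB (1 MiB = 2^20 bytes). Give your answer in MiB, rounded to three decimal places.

29.192 MiB

30.61 MB = 30.61 × 10^6 bytes = 30,610,000 bytes
1 MiB = 1,048,576 bytes
30,610,000 / 1,048,576 = 29.192 MiB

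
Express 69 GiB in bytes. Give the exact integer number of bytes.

74,088,185,856 bytes

69 × 1,073,741,824 = 74,088,185,856 bytes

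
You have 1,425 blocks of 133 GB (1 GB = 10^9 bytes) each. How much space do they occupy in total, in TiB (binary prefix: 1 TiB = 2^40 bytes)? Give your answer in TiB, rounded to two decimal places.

172.37 TiB

Total = 1,425 × 133 GB = 189,525 GB
= 189,525 × 1,000,000,000 bytes = 189,525,000,000,000 bytes
1 TiB = 1,099,511,627,776 bytes
189,525,000,000,000 / 1,099,511,627,776 = 172.37 TiB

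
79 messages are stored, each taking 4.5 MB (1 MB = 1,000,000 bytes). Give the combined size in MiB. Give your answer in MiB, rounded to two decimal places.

339.03 MiB

Total = 79 × 4.5 MB = 355.5 MB
= 355.5 × 1,000,000 bytes = 355,500,000 bytes
1 MiB = 1,048,576 bytes
355,500,000 / 1,048,576 = 339.03 MiB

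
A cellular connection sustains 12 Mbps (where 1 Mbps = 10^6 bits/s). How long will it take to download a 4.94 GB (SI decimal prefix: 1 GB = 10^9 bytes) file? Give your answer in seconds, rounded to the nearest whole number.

4.94 GB = 4,940,000,000 bytes = 39,520,000,000 bits
12 Mbps = 12,000,000 bits/s
time = 39,520,000,000 / 12,000,000 = 3,293 s

3,293 seconds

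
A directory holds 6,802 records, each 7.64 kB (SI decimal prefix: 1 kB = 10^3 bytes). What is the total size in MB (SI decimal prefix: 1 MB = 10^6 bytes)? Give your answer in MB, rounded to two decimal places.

Total = 6,802 × 7.64 kB = 51967.28 kB
= 51967.28 × 1,000 bytes = 51,967,280 bytes
1 MB = 1,000,000 bytes
51,967,280 / 1,000,000 = 51.97 MB

51.97 MB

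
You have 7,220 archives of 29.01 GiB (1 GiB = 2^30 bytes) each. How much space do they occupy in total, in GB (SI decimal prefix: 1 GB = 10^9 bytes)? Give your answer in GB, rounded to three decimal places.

224,897.587 GB

Total = 7,220 × 29.01 GiB = 209452.2 GiB
= 209452.2 × 1,073,741,824 bytes = 224,897,587,268,812.8 bytes
1 GB = 1,000,000,000 bytes
224,897,587,268,812.8 / 1,000,000,000 = 224,897.587 GB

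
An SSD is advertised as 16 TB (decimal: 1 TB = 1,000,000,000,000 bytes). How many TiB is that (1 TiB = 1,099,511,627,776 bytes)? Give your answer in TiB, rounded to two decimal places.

14.55 TiB

16 TB × 1,000,000,000,000 bytes/TB = 16,000,000,000,000 bytes
1 TiB = 1,099,511,627,776 bytes
16,000,000,000,000 / 1,099,511,627,776 = 14.55 TiB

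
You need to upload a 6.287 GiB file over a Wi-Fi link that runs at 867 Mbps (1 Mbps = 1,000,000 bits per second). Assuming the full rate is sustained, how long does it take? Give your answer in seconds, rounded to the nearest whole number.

6.287 GiB = 6,750,614,847.488 bytes = 54,004,918,779.904 bits
867 Mbps = 867,000,000 bits/s
time = 54,004,918,779.904 / 867,000,000 = 62 s

62 seconds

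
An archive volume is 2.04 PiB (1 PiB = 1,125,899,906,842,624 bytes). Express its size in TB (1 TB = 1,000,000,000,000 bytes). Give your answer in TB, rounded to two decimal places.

2,296.84 TB

2.04 PiB = 2.04 × 2^50 bytes = 2,296,835,809,958,952.96 bytes
1 TB = 10^12 bytes = 1,000,000,000,000 bytes
2,296,835,809,958,952.96 / 1,000,000,000,000 = 2,296.84 TB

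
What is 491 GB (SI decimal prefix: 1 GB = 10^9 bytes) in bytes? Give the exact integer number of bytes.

491 × 1,000,000,000 = 491,000,000,000 bytes  (1 GB = 10^9 bytes)

491,000,000,000 bytes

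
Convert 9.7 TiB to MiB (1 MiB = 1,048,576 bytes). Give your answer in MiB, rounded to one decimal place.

9.7 TiB × 1,099,511,627,776 bytes/TiB = 10,665,262,789,427.2 bytes
1 MiB = 2^20 bytes = 1,048,576 bytes
10,665,262,789,427.2 / 1,048,576 = 10,171,187.2 MiB

10,171,187.2 MiB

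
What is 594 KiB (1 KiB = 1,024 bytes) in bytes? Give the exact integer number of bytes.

608,256 bytes

594 × 1,024 = 608,256 bytes  (1 KiB = 2^10 bytes)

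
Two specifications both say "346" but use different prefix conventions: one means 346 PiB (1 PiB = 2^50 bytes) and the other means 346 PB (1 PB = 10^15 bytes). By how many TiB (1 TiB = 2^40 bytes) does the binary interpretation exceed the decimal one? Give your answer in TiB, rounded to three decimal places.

346 PiB = 346 × 1,125,899,906,842,624 = 389,561,367,767,547,904 bytes
346 PB = 346 × 1,000,000,000,000,000 = 346,000,000,000,000,000 bytes
difference = 43,561,367,767,547,904 bytes
43,561,367,767,547,904 / 1,099,511,627,776 = 39,618.833 TiB

39,618.833 TiB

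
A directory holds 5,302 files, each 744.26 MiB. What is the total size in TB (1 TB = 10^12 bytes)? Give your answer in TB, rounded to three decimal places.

4.138 TB

Total = 5,302 × 744.26 MiB = 3946066.52 MiB
= 3946066.52 × 1,048,576 bytes = 4,137,750,647,275.52 bytes
1 TB = 1,000,000,000,000 bytes
4,137,750,647,275.52 / 1,000,000,000,000 = 4.138 TB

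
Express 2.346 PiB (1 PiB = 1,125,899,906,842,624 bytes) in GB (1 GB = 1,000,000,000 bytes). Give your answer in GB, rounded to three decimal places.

2.346 PiB = 2.346 × 2^50 bytes = 2,641,361,181,452,795.904 bytes
1 GB = 10^9 bytes = 1,000,000,000 bytes
2,641,361,181,452,795.904 / 1,000,000,000 = 2,641,361.181 GB

2,641,361.181 GB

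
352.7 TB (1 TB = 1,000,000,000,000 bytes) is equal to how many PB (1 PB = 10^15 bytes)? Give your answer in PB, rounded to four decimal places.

352.7 TB = 352.7 × 10^12 bytes = 352,700,000,000,000 bytes
1 PB = 10^15 bytes = 1,000,000,000,000,000 bytes
352,700,000,000,000 / 1,000,000,000,000,000 = 0.3527 PB

0.3527 PB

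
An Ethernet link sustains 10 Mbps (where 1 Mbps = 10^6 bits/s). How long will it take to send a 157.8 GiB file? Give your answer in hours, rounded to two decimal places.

37.65 hours

157.8 GiB = 169,436,459,827.2 bytes = 1,355,491,678,617.6 bits
10 Mbps = 10,000,000 bits/s
time = 1,355,491,678,617.6 / 10,000,000 = 135,549.1679 s
135,549.1679 s / 3600 = 37.65 hours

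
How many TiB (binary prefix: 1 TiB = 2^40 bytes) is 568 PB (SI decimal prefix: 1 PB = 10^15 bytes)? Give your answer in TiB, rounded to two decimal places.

568 PB × 1,000,000,000,000,000 bytes/PB = 568,000,000,000,000,000 bytes
1 TiB = 1,099,511,627,776 bytes
568,000,000,000,000,000 / 1,099,511,627,776 = 516,592.99 TiB

516,592.99 TiB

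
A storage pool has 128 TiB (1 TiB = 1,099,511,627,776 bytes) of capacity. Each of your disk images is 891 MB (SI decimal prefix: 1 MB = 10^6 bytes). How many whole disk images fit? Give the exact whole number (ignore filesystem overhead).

Capacity: 128 TiB = 140,737,488,355,328 bytes
Per item: 891 MB = 891,000,000 bytes
⌊140,737,488,355,328 / 891,000,000⌋ = 157,954

157,954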